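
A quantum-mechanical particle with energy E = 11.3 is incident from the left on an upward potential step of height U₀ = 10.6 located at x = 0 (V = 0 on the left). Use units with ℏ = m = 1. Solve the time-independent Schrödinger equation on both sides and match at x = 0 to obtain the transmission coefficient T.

T = 0.638

On each side the TISE gives plane waves with k = √(2m(E − V))/ℏ: k₁ = √(2·1·11.3) = 4.754, k₂ = √(2·1·0.7) = 1.183.
Continuity of ψ and ψ′ at the step yields the reflection amplitude r = (k₁ − k₂)/(k₁ + k₂) = 0.6014; thus R = |r|² = 0.3617, T = 0.6383.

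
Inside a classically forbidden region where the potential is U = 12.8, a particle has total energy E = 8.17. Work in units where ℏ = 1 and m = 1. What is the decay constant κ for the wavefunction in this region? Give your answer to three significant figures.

Since E < U the TISE in this region is ψ'' = κ²ψ with κ = √(2m(U − E))/ℏ.
κ = √(2 × 1 × 4.63) = 3.043.

κ = 3.04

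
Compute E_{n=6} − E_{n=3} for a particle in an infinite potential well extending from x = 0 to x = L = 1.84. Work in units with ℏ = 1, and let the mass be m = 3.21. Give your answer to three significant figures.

ΔE = 12.3

E_n = n²π²ℏ²/(2mL²), so ΔE = (6² − 3²) π²ℏ²/(2mL²).
ΔE = 27 × π² / (2 × 3.21 × 1.84²) = 12.26.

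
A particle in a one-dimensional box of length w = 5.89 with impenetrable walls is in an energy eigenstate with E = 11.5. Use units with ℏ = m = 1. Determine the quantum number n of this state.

From E_n = n²π²ℏ²/(2mw²) invert to n = √(2mw²E)/(πℏ).
n = (5.89/π) × √(2 × 1 × 11.5) = 8.991 → n = 9.

n = 9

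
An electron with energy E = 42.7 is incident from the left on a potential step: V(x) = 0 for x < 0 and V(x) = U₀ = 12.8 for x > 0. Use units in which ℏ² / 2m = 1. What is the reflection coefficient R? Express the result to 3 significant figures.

On each side the TISE gives plane waves with k = √(2m(E − V))/ℏ: k₁ = √(2·½·42.7) = 6.535, k₂ = √(2·½·29.9) = 5.468.
Matching ψ and ψ′ at x = 0 gives r = (k₁ − k₂)/(k₁ + k₂), so R = r² = 0.007894 and T = 1 − R = 0.9921.

R = 0.00789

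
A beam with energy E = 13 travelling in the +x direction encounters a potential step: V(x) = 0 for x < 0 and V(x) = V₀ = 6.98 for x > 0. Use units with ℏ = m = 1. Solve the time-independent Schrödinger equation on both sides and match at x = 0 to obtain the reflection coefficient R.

On each side the TISE gives plane waves with k = √(2m(E − V))/ℏ: k₁ = √(2·1·13) = 5.099, k₂ = √(2·1·6.02) = 3.470.
Continuity of ψ and ψ′ at the step yields the reflection amplitude r = (k₁ − k₂)/(k₁ + k₂) = 0.1901; thus R = |r|² = 0.03615, T = 0.9639.

R = 0.0361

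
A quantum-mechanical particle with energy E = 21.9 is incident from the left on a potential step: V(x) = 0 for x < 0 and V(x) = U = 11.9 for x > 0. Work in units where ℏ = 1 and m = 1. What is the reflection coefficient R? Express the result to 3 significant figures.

The wavenumbers are k₁ = √(2mE)/ℏ = 6.618 on the left and k₂ = √(2m(E − U))/ℏ = 4.472 on the right.
Continuity of ψ and ψ′ at the step yields the reflection amplitude r = (k₁ − k₂)/(k₁ + k₂) = 0.1935; thus R = |r|² = 0.03744, T = 0.9626.

R = 0.0374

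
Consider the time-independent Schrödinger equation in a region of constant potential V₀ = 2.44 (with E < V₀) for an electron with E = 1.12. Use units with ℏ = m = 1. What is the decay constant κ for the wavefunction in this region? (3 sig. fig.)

Since E < V₀ the TISE in this region is ψ'' = κ²ψ with κ = √(2m(V₀ − E))/ℏ.
κ = √(2 × 1 × 1.32) = 1.625.

κ = 1.62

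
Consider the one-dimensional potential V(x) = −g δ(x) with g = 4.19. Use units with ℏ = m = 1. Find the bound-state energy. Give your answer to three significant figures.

The bound state is ψ(x) = √κ e^{−κ|x|}. The derivative jump ψ'(0⁺) − ψ'(0⁻) = −(2mg/ℏ²)ψ(0) fixes κ = mg/ℏ² = 4.190.
Then E = −ℏ²κ²/(2m) = −mg²/(2ℏ²) = -8.778.

E = -8.78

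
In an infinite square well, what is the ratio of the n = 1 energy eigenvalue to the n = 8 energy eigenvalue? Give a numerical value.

0.015625

E_n = n²π²ℏ²/(2mL²) so the ratio is n₂²/n₁² = 1/64 = 0.015625.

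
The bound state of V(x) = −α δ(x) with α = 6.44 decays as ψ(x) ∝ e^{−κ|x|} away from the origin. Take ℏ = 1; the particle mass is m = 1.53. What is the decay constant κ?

κ = 9.85

Integrate −(ℏ²/2m)ψ'' − αδ(x)ψ = Eψ from −ε to +ε: the ψ'' term gives ψ'(0⁺) − ψ'(0⁻) and the δ term gives −(2mα/ℏ²)ψ(0).
With ψ ∝ e^{−κ|x|} this yields −2κ = −2mα/ℏ², so κ = mα/ℏ² = 9.853.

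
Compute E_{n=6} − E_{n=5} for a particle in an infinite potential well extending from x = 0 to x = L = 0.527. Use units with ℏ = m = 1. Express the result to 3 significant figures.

ΔE = 195

E_n = n²π²ℏ²/(2mL²), so ΔE = (6² − 5²) π²ℏ²/(2mL²).
ΔE = 11 × π² / (2 × 1 × 0.527²) = 195.5.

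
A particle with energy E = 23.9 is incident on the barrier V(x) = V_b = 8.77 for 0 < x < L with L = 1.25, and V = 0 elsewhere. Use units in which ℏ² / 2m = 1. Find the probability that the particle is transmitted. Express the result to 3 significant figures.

Above the barrier the interior wavenumber is k₂ = √(2m(E − V_b))/ℏ = 3.890, giving phase k₂L = 4.862.
T = [1 + V_b² sin²(k₂L) / (4E(E − V_b))]⁻¹ = 1/1.052 = 0.951.

T = 0.951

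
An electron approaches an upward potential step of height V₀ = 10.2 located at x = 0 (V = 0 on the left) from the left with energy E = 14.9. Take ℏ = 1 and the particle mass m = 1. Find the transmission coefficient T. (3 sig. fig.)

T = 0.921

The wavenumbers are k₁ = √(2mE)/ℏ = 5.459 on the left and k₂ = √(2m(E − V₀))/ℏ = 3.066 on the right.
Matching ψ and ψ′ at x = 0 gives r = (k₁ − k₂)/(k₁ + k₂), so R = r² = 0.07880 and T = 1 − R = 0.9212.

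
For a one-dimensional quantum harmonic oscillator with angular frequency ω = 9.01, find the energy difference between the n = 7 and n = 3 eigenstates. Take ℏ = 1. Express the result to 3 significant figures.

E_n = ℏω(n + ½), so ΔE = (7 − 3) ℏω = 4 × 9.01 = 36.04.

ΔE = 36.0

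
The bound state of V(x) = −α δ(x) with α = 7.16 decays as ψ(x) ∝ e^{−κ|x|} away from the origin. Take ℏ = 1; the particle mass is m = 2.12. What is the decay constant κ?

Integrating the TISE across x = 0 gives the cusp condition ψ'(0⁺) − ψ'(0⁻) = −(2mα/ℏ²)ψ(0).
With ψ ∝ e^{−κ|x|} this yields −2κ = −2mα/ℏ², so κ = mα/ℏ² = 15.18.

κ = 15.2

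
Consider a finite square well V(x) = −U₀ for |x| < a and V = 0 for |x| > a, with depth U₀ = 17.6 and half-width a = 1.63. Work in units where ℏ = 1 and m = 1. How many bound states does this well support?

N = 7

The dimensionless depth is z₀ = a√(2mU₀)/ℏ = 1.63 × √(35.20) = 9.671.
A new bound state (alternating even/odd) appears each time z₀ passes a multiple of π/2, so N = ⌊2z₀/π⌋ + 1 = ⌊6.157⌋ + 1 = 7.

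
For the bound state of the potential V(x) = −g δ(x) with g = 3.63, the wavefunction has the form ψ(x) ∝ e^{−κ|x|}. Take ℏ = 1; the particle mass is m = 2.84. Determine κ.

Integrate −(ℏ²/2m)ψ'' − gδ(x)ψ = Eψ from −ε to +ε: the ψ'' term gives ψ'(0⁺) − ψ'(0⁻) and the δ term gives −(2mg/ℏ²)ψ(0).
With ψ ∝ e^{−κ|x|} this yields −2κ = −2mg/ℏ², so κ = mg/ℏ² = 10.31.

κ = 10.3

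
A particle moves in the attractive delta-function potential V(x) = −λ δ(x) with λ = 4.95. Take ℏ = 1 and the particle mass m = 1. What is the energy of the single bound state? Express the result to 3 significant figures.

The bound state is ψ(x) = √κ e^{−κ|x|}. The derivative jump ψ'(0⁺) − ψ'(0⁻) = −(2mλ/ℏ²)ψ(0) fixes κ = mλ/ℏ² = 4.950.
Then E = −ℏ²κ²/(2m) = −mλ²/(2ℏ²) = -12.25.

E = -12.3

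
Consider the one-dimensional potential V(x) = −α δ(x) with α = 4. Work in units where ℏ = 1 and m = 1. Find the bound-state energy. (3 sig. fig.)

E = -8.00

For x ≠ 0 the bound state is ψ ∝ e^{−κ|x|}; integrating the TISE across the delta gives the cusp condition 2κ = 2mα/ℏ², so κ = 4.000.
Then E = −ℏ²κ²/(2m) = −mα²/(2ℏ²) = -8.000.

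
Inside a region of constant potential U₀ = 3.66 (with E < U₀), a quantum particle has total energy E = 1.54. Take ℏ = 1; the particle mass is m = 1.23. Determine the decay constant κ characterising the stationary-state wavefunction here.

Since E < U₀ the TISE in this region is ψ'' = κ²ψ with κ = √(2m(U₀ − E))/ℏ.
κ = √(2 × 1.23 × 2.12) = 2.284.

κ = 2.28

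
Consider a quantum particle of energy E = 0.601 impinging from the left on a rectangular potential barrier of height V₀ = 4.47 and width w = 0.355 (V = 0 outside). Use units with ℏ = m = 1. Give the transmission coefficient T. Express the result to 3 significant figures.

E < V₀: inside the barrier ψ ∝ e^{±κx} with κ = √(2m(V₀ − E))/ℏ = 2.782.
κw = 0.9875, sinh(κw) = 1.156.
Matching ψ, ψ′ at both faces gives T = [1 + V₀² sinh²(κw) / (4E(V₀ − E))]⁻¹ = 1/3.871 = 0.258.

T = 0.258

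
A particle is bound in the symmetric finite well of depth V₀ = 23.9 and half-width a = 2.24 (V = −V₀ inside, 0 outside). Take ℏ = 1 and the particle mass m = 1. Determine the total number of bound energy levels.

The dimensionless depth is z₀ = a√(2mV₀)/ℏ = 2.24 × √(47.80) = 15.49.
The even/odd transcendental equations gain one root per π/2 in z₀, giving N = 1 + ⌊2z₀/π⌋ = 1 + ⌊9.859⌋ = 10.

N = 10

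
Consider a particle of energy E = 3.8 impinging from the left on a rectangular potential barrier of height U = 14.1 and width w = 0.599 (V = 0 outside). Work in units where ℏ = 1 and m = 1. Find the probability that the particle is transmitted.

Since E < U the interior solution is evanescent with decay constant κ = √(2m(U − E))/ℏ = 4.539.
κw = 2.719, sinh(κw) = 7.547.
The exact tunnelling result is T⁻¹ = 1 + U² sinh²(κw) / [4E(U − E)] = 73.33, so T = 0.0136.

T = 0.0136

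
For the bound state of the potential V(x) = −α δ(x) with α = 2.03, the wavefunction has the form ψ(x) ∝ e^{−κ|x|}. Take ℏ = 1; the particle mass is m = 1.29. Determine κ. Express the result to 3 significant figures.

Integrate −(ℏ²/2m)ψ'' − αδ(x)ψ = Eψ from −ε to +ε: the ψ'' term gives ψ'(0⁺) − ψ'(0⁻) and the δ term gives −(2mα/ℏ²)ψ(0).
With ψ ∝ e^{−κ|x|} this yields −2κ = −2mα/ℏ², so κ = mα/ℏ² = 2.619.

κ = 2.62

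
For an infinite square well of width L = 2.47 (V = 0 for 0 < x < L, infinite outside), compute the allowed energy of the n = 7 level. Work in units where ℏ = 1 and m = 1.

E = 39.6

Requiring ψ(0) = ψ(L) = 0 quantises k = nπ/L, hence E_n = ℏ²k²/2m = n²π²ℏ²/(2mL²).
E_7 = 7² × π² / (2 × 1 × 2.47²) = 39.63.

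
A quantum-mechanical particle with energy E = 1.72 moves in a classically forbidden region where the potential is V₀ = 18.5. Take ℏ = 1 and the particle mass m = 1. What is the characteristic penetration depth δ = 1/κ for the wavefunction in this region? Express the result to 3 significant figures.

Since E < V₀ the TISE in this region is ψ'' = κ²ψ with κ = √(2m(V₀ − E))/ℏ.
κ = √(2 × 1 × 16.78) = 5.793. The penetration depth is δ = 1/κ = 0.173.

δ = 0.173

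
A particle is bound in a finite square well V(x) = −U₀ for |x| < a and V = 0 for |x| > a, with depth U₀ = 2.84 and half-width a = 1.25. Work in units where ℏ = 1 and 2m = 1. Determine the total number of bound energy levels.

N = 2

The dimensionless depth is z₀ = a√(2mU₀)/ℏ = 1.25 × √(2.840) = 2.107.
A new bound state (alternating even/odd) appears each time z₀ passes a multiple of π/2, so N = ⌊2z₀/π⌋ + 1 = ⌊1.341⌋ + 1 = 2.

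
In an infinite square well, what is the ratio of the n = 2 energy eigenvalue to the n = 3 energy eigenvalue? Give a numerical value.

0.444444

E_n = n²π²ℏ²/(2mL²) so the ratio is n₂²/n₁² = 4/9 = 0.444444.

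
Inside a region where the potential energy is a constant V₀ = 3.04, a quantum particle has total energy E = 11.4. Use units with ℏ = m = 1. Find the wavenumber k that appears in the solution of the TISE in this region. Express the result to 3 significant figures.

k = 4.09

With E > V₀ the solution is oscillatory, ψ ∝ e^{±ikx} with k = √(2m(E − V₀))/ℏ.
k = √(2 × 1 × 8.36) = 4.089.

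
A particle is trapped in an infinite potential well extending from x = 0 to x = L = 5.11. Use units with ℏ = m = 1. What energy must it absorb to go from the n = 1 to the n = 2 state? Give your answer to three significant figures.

ΔE = 0.567

E_n = n²π²ℏ²/(2mL²), so ΔE = (2² − 1²) π²ℏ²/(2mL²).
ΔE = 3 × π² / (2 × 1 × 5.11²) = 0.5670.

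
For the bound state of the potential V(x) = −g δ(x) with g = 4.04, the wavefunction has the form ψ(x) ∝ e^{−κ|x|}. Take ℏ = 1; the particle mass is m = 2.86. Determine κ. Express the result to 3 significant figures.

κ = 11.6

Integrate −(ℏ²/2m)ψ'' − gδ(x)ψ = Eψ from −ε to +ε: the ψ'' term gives ψ'(0⁺) − ψ'(0⁻) and the δ term gives −(2mg/ℏ²)ψ(0).
With ψ ∝ e^{−κ|x|} this yields −2κ = −2mg/ℏ², so κ = mg/ℏ² = 11.55.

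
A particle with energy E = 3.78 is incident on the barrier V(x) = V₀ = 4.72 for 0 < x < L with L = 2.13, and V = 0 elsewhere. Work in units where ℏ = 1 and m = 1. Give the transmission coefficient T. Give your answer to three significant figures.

E < V₀: inside the barrier ψ ∝ e^{±κx} with κ = √(2m(V₀ − E))/ℏ = 1.371.
κL = 2.921, sinh(κL) = 9.248.
The exact tunnelling result is T⁻¹ = 1 + V₀² sinh²(κL) / [4E(V₀ − E)] = 135.1, so T = 0.00740.

T = 0.00740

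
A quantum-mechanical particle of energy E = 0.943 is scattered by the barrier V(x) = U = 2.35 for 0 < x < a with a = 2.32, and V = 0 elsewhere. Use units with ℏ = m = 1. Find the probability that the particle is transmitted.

T = 0.00160

Since E < U the interior solution is evanescent with decay constant κ = √(2m(U − E))/ℏ = 1.677.
κa = 3.892, sinh(κa) = 24.49.
Matching ψ, ψ′ at both faces gives T = [1 + U² sinh²(κa) / (4E(U − E))]⁻¹ = 1/625.0 = 0.00160.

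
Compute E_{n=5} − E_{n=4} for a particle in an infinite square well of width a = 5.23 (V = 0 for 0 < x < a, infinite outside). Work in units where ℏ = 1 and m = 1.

ΔE = 1.62

E_n = n²π²ℏ²/(2ma²), so ΔE = (5² − 4²) π²ℏ²/(2ma²).
ΔE = 9 × π² / (2 × 1 × 5.23²) = 1.624.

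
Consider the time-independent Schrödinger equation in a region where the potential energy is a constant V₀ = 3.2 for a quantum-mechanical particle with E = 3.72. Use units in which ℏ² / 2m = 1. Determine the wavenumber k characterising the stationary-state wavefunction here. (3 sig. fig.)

k = 0.721

With E > V₀ the solution is oscillatory, ψ ∝ e^{±ikx} with k = √(2m(E − V₀))/ℏ.
k = √(2 × 0.5 × 0.52) = 0.7211.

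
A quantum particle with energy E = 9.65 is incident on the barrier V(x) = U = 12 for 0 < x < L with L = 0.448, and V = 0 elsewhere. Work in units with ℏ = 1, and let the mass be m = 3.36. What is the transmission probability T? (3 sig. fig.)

T = 0.0705

E < U: inside the barrier ψ ∝ e^{±κx} with κ = √(2m(U − E))/ℏ = 3.974.
κL = 1.780, sinh(κL) = 2.882.
Matching ψ, ψ′ at both faces gives T = [1 + U² sinh²(κL) / (4E(U − E))]⁻¹ = 1/14.18 = 0.0705.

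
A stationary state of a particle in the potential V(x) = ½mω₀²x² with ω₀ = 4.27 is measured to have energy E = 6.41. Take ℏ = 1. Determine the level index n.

E_n = ℏω₀(n + ½) ⇒ n = E/(ℏω₀) − ½ = 6.41/4.27 − 0.5 = 1.001 → n = 1.

n = 1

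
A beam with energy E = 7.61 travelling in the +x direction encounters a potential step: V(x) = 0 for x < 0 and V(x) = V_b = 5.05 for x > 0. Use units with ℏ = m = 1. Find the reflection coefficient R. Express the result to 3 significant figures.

On each side the TISE gives plane waves with k = √(2m(E − V))/ℏ: k₁ = √(2·1·7.61) = 3.901, k₂ = √(2·1·2.56) = 2.263.
Matching ψ and ψ′ at x = 0 gives r = (k₁ − k₂)/(k₁ + k₂), so R = r² = 0.07066 and T = 1 − R = 0.9293.

R = 0.0707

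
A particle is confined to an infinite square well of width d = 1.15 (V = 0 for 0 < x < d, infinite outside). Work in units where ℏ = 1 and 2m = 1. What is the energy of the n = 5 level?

E = 187

The infinite-well eigenfunctions ψ_n = √(2/d) sin(nπx/d) vanish at both walls, giving E_n = n²π²ℏ²/(2md²).
E_5 = 5² × π² / (2 × 0.5 × 1.15²) = 186.6.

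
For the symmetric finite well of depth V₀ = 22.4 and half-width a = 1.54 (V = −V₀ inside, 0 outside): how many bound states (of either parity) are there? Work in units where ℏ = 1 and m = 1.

The dimensionless depth is z₀ = a√(2mV₀)/ℏ = 1.54 × √(44.80) = 10.31.
The even/odd transcendental equations gain one root per π/2 in z₀, giving N = 1 + ⌊2z₀/π⌋ = 1 + ⌊6.562⌋ = 7.

N = 7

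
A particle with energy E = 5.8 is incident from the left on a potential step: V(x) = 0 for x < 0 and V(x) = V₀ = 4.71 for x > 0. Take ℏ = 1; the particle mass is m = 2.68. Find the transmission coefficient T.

T = 0.844

The wavenumbers are k₁ = √(2mE)/ℏ = 5.576 on the left and k₂ = √(2m(E − V₀))/ℏ = 2.417 on the right.
Continuity of ψ and ψ′ at the step yields the reflection amplitude r = (k₁ − k₂)/(k₁ + k₂) = 0.3952; thus R = |r|² = 0.1562, T = 0.8438.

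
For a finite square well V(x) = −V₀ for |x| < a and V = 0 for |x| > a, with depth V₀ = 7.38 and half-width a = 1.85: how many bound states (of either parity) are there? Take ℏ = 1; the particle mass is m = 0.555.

N = 4

The dimensionless depth is z₀ = a√(2mV₀)/ℏ = 1.85 × √(8.192) = 5.295.
A new bound state (alternating even/odd) appears each time z₀ passes a multiple of π/2, so N = ⌊2z₀/π⌋ + 1 = ⌊3.371⌋ + 1 = 4.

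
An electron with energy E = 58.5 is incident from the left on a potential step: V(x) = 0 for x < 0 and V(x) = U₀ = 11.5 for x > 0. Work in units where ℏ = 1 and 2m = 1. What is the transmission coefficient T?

The wavenumbers are k₁ = √(2mE)/ℏ = 7.649 on the left and k₂ = √(2m(E − U₀))/ℏ = 6.856 on the right.
Matching ψ and ψ′ at x = 0 gives r = (k₁ − k₂)/(k₁ + k₂), so R = r² = 0.002988 and T = 1 − R = 0.9970.

T = 0.997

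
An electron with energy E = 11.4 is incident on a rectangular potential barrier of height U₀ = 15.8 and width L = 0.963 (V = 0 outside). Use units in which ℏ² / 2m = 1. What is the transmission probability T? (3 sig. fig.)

E < U₀: inside the barrier ψ ∝ e^{±κx} with κ = √(2m(U₀ − E))/ℏ = 2.098.
κL = 2.020, sinh(κL) = 3.703.
Matching ψ, ψ′ at both faces gives T = [1 + U₀² sinh²(κL) / (4E(U₀ − E))]⁻¹ = 1/18.06 = 0.0554.

T = 0.0554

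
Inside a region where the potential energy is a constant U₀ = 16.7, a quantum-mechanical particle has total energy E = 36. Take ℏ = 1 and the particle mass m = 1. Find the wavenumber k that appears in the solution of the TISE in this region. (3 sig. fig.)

With E > U₀ the solution is oscillatory, ψ ∝ e^{±ikx} with k = √(2m(E − U₀))/ℏ.
k = √(2 × 1 × 19.3) = 6.213.

k = 6.21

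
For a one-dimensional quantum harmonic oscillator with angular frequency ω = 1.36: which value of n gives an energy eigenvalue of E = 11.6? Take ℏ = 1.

E_n = ℏω(n + ½) ⇒ n = E/(ℏω) − ½ = 11.6/1.36 − 0.5 = 8.029 → n = 8.

n = 8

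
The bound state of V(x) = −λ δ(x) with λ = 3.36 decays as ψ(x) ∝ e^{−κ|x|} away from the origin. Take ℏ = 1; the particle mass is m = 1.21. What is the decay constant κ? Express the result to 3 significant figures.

Integrate −(ℏ²/2m)ψ'' − λδ(x)ψ = Eψ from −ε to +ε: the ψ'' term gives ψ'(0⁺) − ψ'(0⁻) and the δ term gives −(2mλ/ℏ²)ψ(0).
With ψ ∝ e^{−κ|x|} this yields −2κ = −2mλ/ℏ², so κ = mλ/ℏ² = 4.066.

κ = 4.07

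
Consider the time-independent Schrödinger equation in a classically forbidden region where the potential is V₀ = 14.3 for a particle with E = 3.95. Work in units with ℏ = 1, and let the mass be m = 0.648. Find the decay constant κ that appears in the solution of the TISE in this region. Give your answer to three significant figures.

κ = 3.66

Since E < V₀ the TISE in this region is ψ'' = κ²ψ with κ = √(2m(V₀ − E))/ℏ.
κ = √(2 × 0.648 × 10.35) = 3.662.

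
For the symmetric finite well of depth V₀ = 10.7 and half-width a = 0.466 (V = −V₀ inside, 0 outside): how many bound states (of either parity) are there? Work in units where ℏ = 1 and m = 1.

N = 2

Define the well-strength parameter z₀ = (a/ℏ)√(2mV₀) = 0.466 × √(2·1·10.7) = 2.156.
A new bound state (alternating even/odd) appears each time z₀ passes a multiple of π/2, so N = ⌊2z₀/π⌋ + 1 = ⌊1.372⌋ + 1 = 2.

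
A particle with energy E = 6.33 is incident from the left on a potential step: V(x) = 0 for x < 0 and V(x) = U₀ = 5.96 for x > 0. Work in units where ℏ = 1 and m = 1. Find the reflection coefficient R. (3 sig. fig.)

On each side the TISE gives plane waves with k = √(2m(E − V))/ℏ: k₁ = √(2·1·6.33) = 3.558, k₂ = √(2·1·0.37) = 0.8602.
Matching ψ and ψ′ at x = 0 gives r = (k₁ − k₂)/(k₁ + k₂), so R = r² = 0.3728 and T = 1 − R = 0.6272.

R = 0.373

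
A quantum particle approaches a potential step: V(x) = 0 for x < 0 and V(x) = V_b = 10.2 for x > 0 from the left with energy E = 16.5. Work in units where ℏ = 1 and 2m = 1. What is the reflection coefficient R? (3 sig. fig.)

On each side the TISE gives plane waves with k = √(2m(E − V))/ℏ: k₁ = √(2·½·16.5) = 4.062, k₂ = √(2·½·6.3) = 2.510.
Continuity of ψ and ψ′ at the step yields the reflection amplitude r = (k₁ − k₂)/(k₁ + k₂) = 0.2362; thus R = |r|² = 0.05577, T = 0.9442.

R = 0.0558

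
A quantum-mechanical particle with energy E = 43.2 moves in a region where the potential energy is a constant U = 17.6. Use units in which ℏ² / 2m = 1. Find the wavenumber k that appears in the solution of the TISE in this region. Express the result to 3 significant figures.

k = 5.06

With E > U the solution is oscillatory, ψ ∝ e^{±ikx} with k = √(2m(E − U))/ℏ.
k = √(2 × 0.5 × 25.6) = 5.060.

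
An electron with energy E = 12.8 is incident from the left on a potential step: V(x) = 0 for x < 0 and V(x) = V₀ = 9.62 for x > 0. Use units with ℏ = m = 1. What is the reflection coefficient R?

R = 0.112

The wavenumbers are k₁ = √(2mE)/ℏ = 5.060 on the left and k₂ = √(2m(E − V₀))/ℏ = 2.522 on the right.
Continuity of ψ and ψ′ at the step yields the reflection amplitude r = (k₁ − k₂)/(k₁ + k₂) = 0.3347; thus R = |r|² = 0.1120, T = 0.8880.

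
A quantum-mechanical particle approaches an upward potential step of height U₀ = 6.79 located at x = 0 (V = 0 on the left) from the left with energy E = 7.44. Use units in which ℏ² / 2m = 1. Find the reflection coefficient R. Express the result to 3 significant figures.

R = 0.296

On each side the TISE gives plane waves with k = √(2m(E − V))/ℏ: k₁ = √(2·½·7.44) = 2.728, k₂ = √(2·½·0.65) = 0.8062.
Continuity of ψ and ψ′ at the step yields the reflection amplitude r = (k₁ − k₂)/(k₁ + k₂) = 0.5437; thus R = |r|² = 0.2956, T = 0.7044.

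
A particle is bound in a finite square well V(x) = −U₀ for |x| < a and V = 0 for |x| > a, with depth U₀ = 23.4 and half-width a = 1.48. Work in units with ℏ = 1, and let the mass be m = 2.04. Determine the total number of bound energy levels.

N = 10

Define the well-strength parameter z₀ = (a/ℏ)√(2mU₀) = 1.48 × √(2·2.04·23.4) = 14.46.
A new bound state (alternating even/odd) appears each time z₀ passes a multiple of π/2, so N = ⌊2z₀/π⌋ + 1 = ⌊9.206⌋ + 1 = 10.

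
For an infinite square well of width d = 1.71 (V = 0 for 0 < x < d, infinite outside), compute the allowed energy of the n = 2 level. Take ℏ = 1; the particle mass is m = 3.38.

E = 2.00

Requiring ψ(0) = ψ(d) = 0 quantises k = nπ/d, hence E_n = ℏ²k²/2m = n²π²ℏ²/(2md²).
E_2 = 2² × π² / (2 × 3.38 × 1.71²) = 1.997.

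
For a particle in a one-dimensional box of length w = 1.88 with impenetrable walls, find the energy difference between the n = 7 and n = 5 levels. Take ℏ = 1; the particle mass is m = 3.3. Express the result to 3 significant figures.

ΔE = 10.2

E_n = n²π²ℏ²/(2mw²), so ΔE = (7² − 5²) π²ℏ²/(2mw²).
ΔE = 24 × π² / (2 × 3.3 × 1.88²) = 10.15.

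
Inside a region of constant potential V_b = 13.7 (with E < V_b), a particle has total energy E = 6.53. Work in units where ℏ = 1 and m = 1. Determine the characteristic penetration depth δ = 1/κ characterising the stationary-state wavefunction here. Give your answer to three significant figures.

Since E < V_b the TISE in this region is ψ'' = κ²ψ with κ = √(2m(V_b − E))/ℏ.
κ = √(2 × 1 × 7.17) = 3.787. The penetration depth is δ = 1/κ = 0.264.

δ = 0.264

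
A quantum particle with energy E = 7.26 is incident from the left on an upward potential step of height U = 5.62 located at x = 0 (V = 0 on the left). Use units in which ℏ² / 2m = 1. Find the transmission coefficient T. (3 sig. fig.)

T = 0.873

The wavenumbers are k₁ = √(2mE)/ℏ = 2.694 on the left and k₂ = √(2m(E − U))/ℏ = 1.281 on the right.
Continuity of ψ and ψ′ at the step yields the reflection amplitude r = (k₁ − k₂)/(k₁ + k₂) = 0.3557; thus R = |r|² = 0.1265, T = 0.8735.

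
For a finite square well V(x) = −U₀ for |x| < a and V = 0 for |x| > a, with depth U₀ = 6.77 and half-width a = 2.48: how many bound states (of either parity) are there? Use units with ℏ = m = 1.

N = 6

The dimensionless depth is z₀ = a√(2mU₀)/ℏ = 2.48 × √(13.54) = 9.126.
A new bound state (alternating even/odd) appears each time z₀ passes a multiple of π/2, so N = ⌊2z₀/π⌋ + 1 = ⌊5.810⌋ + 1 = 6.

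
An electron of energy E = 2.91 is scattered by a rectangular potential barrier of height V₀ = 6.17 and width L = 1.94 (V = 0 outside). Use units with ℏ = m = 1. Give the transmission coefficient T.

T = 0.000199

E < V₀: inside the barrier ψ ∝ e^{±κx} with κ = √(2m(V₀ − E))/ℏ = 2.553.
κL = 4.954, sinh(κL) = 70.84.
The exact tunnelling result is T⁻¹ = 1 + V₀² sinh²(κL) / [4E(V₀ − E)] = 5036, so T = 0.000199.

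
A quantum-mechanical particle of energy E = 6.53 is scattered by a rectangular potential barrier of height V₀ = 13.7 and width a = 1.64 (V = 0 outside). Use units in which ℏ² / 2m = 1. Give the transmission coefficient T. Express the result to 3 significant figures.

E < V₀: inside the barrier ψ ∝ e^{±κx} with κ = √(2m(V₀ − E))/ℏ = 2.678.
κa = 4.391, sinh(κa) = 40.37.
Matching ψ, ψ′ at both faces gives T = [1 + V₀² sinh²(κa) / (4E(V₀ − E))]⁻¹ = 1/1634 = 0.000612.

T = 0.000612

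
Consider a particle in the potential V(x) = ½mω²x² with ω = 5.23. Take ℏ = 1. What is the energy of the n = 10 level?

E = 54.9

Using E_n = (n + ½)ℏω: E_10 = 10.5 × 5.23 = 54.92.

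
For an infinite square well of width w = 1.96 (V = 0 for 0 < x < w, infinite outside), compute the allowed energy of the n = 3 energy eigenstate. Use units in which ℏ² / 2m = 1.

E = 23.1

The infinite-well eigenfunctions ψ_n = √(2/w) sin(nπx/w) vanish at both walls, giving E_n = n²π²ℏ²/(2mw²).
E_3 = 3² × π² / (2 × 0.5 × 1.96²) = 23.12.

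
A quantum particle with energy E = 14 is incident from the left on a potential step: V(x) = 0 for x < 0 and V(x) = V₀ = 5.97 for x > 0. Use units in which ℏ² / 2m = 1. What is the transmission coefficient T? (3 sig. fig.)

The wavenumbers are k₁ = √(2mE)/ℏ = 3.742 on the left and k₂ = √(2m(E − V₀))/ℏ = 2.834 on the right.
Continuity of ψ and ψ′ at the step yields the reflection amplitude r = (k₁ − k₂)/(k₁ + k₂) = 0.1381; thus R = |r|² = 0.01907, T = 0.9809.

T = 0.981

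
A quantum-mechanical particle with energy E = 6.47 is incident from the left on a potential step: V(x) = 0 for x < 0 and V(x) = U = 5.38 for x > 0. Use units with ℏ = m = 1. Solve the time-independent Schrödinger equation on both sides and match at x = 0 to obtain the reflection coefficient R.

R = 0.175

The wavenumbers are k₁ = √(2mE)/ℏ = 3.597 on the left and k₂ = √(2m(E − U))/ℏ = 1.476 on the right.
Matching ψ and ψ′ at x = 0 gives r = (k₁ − k₂)/(k₁ + k₂), so R = r² = 0.1747 and T = 1 − R = 0.8253.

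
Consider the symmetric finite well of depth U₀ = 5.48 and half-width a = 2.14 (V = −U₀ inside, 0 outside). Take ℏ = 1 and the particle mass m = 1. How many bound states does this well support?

N = 5

The dimensionless depth is z₀ = a√(2mU₀)/ℏ = 2.14 × √(10.96) = 7.085.
The even/odd transcendental equations gain one root per π/2 in z₀, giving N = 1 + ⌊2z₀/π⌋ = 1 + ⌊4.510⌋ = 5.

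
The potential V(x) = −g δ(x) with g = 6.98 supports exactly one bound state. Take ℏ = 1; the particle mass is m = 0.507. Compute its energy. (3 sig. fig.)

The bound state is ψ(x) = √κ e^{−κ|x|}. The derivative jump ψ'(0⁺) − ψ'(0⁻) = −(2mg/ℏ²)ψ(0) fixes κ = mg/ℏ² = 3.539.
Then E = −ℏ²κ²/(2m) = −mg²/(2ℏ²) = -12.35.

E = -12.4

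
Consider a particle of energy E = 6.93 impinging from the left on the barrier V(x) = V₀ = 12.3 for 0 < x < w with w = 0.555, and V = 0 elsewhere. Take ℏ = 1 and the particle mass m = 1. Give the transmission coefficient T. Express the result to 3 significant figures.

Since E < V₀ the interior solution is evanescent with decay constant κ = √(2m(V₀ − E))/ℏ = 3.277.
κw = 1.819, sinh(κw) = 3.001.
The exact tunnelling result is T⁻¹ = 1 + V₀² sinh²(κw) / [4E(V₀ − E)] = 10.15, so T = 0.0985.

T = 0.0985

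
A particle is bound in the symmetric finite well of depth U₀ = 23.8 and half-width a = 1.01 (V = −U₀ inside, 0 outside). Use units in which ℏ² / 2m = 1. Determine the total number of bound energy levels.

N = 4

The dimensionless depth is z₀ = a√(2mU₀)/ℏ = 1.01 × √(23.80) = 4.927.
A new bound state (alternating even/odd) appears each time z₀ passes a multiple of π/2, so N = ⌊2z₀/π⌋ + 1 = ⌊3.137⌋ + 1 = 4.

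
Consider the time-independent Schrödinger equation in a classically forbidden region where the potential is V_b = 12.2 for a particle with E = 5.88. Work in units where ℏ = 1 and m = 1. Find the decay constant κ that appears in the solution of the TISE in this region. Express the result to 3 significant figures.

κ = 3.56

Since E < V_b the TISE in this region is ψ'' = κ²ψ with κ = √(2m(V_b − E))/ℏ.
κ = √(2 × 1 × 6.32) = 3.555.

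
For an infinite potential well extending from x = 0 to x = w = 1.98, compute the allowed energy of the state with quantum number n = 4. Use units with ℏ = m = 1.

Requiring ψ(0) = ψ(w) = 0 quantises k = nπ/w, hence E_n = ℏ²k²/2m = n²π²ℏ²/(2mw²).
E_4 = 4² × π² / (2 × 1 × 1.98²) = 20.14.

E = 20.1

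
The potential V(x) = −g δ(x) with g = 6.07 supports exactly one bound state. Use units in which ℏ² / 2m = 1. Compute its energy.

For x ≠ 0 the bound state is ψ ∝ e^{−κ|x|}; integrating the TISE across the delta gives the cusp condition 2κ = 2mg/ℏ², so κ = 3.035.
Then E = −ℏ²κ²/(2m) = −mg²/(2ℏ²) = -9.211.

E = -9.21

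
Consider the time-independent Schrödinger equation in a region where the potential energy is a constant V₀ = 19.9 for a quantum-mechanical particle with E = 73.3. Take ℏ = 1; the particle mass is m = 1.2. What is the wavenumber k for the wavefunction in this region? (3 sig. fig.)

k = 11.3

With E > V₀ the solution is oscillatory, ψ ∝ e^{±ikx} with k = √(2m(E − V₀))/ℏ.
k = √(2 × 1.2 × 53.4) = 11.32.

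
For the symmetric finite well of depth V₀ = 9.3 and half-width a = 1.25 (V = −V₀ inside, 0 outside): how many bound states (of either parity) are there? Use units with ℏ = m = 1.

The dimensionless depth is z₀ = a√(2mV₀)/ℏ = 1.25 × √(18.60) = 5.391.
A new bound state (alternating even/odd) appears each time z₀ passes a multiple of π/2, so N = ⌊2z₀/π⌋ + 1 = ⌊3.432⌋ + 1 = 4.

N = 4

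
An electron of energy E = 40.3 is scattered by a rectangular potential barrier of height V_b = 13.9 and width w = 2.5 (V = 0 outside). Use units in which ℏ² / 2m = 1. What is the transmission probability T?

Above the barrier the interior wavenumber is k₂ = √(2m(E − V_b))/ℏ = 5.138, giving phase k₂w = 12.85.
T = [1 + V_b² sin²(k₂w) / (4E(E − V_b))]⁻¹ = 1/1.003 = 0.997.

T = 0.997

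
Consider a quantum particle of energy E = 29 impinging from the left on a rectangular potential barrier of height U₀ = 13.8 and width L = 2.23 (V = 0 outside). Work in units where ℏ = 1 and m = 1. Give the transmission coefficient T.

E > U₀: inside the barrier k₂ = √(2m(E − U₀))/ℏ = 5.514, k₂L = 12.30.
Matching at both interfaces gives T⁻¹ = 1 + U₀² sin²(k₂L) / [4E(E − U₀)] = 1.008, hence T = 0.992.

T = 0.992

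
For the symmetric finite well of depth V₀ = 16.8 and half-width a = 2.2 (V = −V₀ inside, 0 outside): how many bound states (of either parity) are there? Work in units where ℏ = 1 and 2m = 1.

Define the well-strength parameter z₀ = (a/ℏ)√(2mV₀) = 2.2 × √(2·0.5·16.8) = 9.017.
The even/odd transcendental equations gain one root per π/2 in z₀, giving N = 1 + ⌊2z₀/π⌋ = 1 + ⌊5.741⌋ = 6.

N = 6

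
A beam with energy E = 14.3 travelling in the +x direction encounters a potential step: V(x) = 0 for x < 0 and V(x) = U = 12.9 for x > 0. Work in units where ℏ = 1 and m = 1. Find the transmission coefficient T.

T = 0.726

The wavenumbers are k₁ = √(2mE)/ℏ = 5.348 on the left and k₂ = √(2m(E − U))/ℏ = 1.673 on the right.
Matching ψ and ψ′ at x = 0 gives r = (k₁ − k₂)/(k₁ + k₂), so R = r² = 0.2739 and T = 1 − R = 0.7261.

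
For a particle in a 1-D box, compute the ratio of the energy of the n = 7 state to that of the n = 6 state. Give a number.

E_n = n²π²ℏ²/(2mL²) so the ratio is n₂²/n₁² = 49/36 = 1.36111.

1.36111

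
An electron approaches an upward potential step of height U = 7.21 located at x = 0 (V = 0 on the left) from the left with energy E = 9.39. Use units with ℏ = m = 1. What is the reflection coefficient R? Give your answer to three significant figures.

R = 0.122

On each side the TISE gives plane waves with k = √(2m(E − V))/ℏ: k₁ = √(2·1·9.39) = 4.334, k₂ = √(2·1·2.18) = 2.088.
Continuity of ψ and ψ′ at the step yields the reflection amplitude r = (k₁ − k₂)/(k₁ + k₂) = 0.3497; thus R = |r|² = 0.1223, T = 0.8777.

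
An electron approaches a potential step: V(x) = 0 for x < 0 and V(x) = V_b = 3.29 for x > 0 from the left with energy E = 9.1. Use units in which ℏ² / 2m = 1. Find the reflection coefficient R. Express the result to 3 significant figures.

R = 0.0125

The wavenumbers are k₁ = √(2mE)/ℏ = 3.017 on the left and k₂ = √(2m(E − V_b))/ℏ = 2.410 on the right.
Matching ψ and ψ′ at x = 0 gives r = (k₁ − k₂)/(k₁ + k₂), so R = r² = 0.01248 and T = 1 − R = 0.9875.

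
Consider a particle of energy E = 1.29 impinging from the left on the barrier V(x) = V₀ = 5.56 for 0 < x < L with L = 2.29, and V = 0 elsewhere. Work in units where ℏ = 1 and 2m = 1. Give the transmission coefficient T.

Since E < V₀ the interior solution is evanescent with decay constant κ = √(2m(V₀ − E))/ℏ = 2.066.
κL = 4.732, sinh(κL) = 56.76.
The exact tunnelling result is T⁻¹ = 1 + V₀² sinh²(κL) / [4E(V₀ − E)] = 4521, so T = 0.000221.

T = 0.000221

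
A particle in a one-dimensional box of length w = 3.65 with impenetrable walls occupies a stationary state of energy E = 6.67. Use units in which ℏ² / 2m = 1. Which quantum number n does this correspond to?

n = 3

For an infinite well E_n = n²π²ℏ²/(2mw²), so n = (w/πℏ)√(2mE).
n = (3.65/π) × √(2 × 0.5 × 6.67) = 3.001 → n = 3.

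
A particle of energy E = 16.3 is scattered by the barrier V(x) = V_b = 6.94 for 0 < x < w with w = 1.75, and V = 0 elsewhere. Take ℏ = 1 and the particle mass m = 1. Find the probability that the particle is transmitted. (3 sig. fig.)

T = 0.932

Above the barrier the interior wavenumber is k₂ = √(2m(E − V_b))/ℏ = 4.327, giving phase k₂w = 7.572.
Matching at both interfaces gives T⁻¹ = 1 + V_b² sin²(k₂w) / [4E(E − V_b)] = 1.073, hence T = 0.932.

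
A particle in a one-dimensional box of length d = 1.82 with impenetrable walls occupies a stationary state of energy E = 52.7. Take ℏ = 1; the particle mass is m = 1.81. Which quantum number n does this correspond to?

n = 8

From E_n = n²π²ℏ²/(2md²) invert to n = √(2md²E)/(πℏ).
n = (1.82/π) × √(2 × 1.81 × 52.7) = 8.002 → n = 8.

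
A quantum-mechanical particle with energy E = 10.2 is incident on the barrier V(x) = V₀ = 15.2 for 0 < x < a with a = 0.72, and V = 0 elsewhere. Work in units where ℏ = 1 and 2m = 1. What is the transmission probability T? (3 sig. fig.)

Since E < V₀ the interior solution is evanescent with decay constant κ = √(2m(V₀ − E))/ℏ = 2.236.
κa = 1.610, sinh(κa) = 2.401.
The exact tunnelling result is T⁻¹ = 1 + V₀² sinh²(κa) / [4E(V₀ − E)] = 7.531, so T = 0.133.

T = 0.133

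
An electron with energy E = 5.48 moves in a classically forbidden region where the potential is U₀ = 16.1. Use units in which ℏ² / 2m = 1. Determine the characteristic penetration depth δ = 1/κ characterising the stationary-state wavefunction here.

Since E < U₀ the TISE in this region is ψ'' = κ²ψ with κ = √(2m(U₀ − E))/ℏ.
κ = √(2 × 0.5 × 10.62) = 3.259. The penetration depth is δ = 1/κ = 0.307.

δ = 0.307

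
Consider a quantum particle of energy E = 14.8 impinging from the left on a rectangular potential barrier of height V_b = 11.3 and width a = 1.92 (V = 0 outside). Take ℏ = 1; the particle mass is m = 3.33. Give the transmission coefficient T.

Above the barrier the interior wavenumber is k₂ = √(2m(E − V_b))/ℏ = 4.828, giving phase k₂a = 9.270.
Matching at both interfaces gives T⁻¹ = 1 + V_b² sin²(k₂a) / [4E(E − V_b)] = 1.015, hence T = 0.986.

T = 0.986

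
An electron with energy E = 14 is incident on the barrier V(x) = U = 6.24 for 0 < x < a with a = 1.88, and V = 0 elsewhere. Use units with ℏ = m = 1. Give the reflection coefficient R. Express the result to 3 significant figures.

R = 0.0679

E > U: inside the barrier k₂ = √(2m(E − U))/ℏ = 3.940, k₂a = 7.406.
Matching at both interfaces gives T⁻¹ = 1 + U² sin²(k₂a) / [4E(E − U)] = 1.073, hence T = 0.932.
R = 1 − T = 0.0679.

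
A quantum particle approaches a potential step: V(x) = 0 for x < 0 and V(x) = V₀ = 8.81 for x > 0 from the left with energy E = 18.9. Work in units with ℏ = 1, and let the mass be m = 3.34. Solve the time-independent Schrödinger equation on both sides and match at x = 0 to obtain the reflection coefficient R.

R = 0.0242

The wavenumbers are k₁ = √(2mE)/ℏ = 11.24 on the left and k₂ = √(2m(E − V₀))/ℏ = 8.210 on the right.
Matching ψ and ψ′ at x = 0 gives r = (k₁ − k₂)/(k₁ + k₂), so R = r² = 0.02422 and T = 1 − R = 0.9758.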